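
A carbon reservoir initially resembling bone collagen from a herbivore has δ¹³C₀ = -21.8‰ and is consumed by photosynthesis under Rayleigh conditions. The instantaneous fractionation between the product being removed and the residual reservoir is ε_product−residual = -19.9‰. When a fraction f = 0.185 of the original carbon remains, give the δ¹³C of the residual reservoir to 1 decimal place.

Rayleigh residual: δ_res = (δ₀ + 1000)·f^(α−1) − 1000
α = ε/1000 + 1 = 0.98010, so α − 1 = -0.01990
f^(α−1) = 0.185^(-0.01990) = 1.034149
δ_res = (-21.8 + 1000) × 1.034149 − 1000 = 1011.605 − 1000 = 11.60‰

11.6‰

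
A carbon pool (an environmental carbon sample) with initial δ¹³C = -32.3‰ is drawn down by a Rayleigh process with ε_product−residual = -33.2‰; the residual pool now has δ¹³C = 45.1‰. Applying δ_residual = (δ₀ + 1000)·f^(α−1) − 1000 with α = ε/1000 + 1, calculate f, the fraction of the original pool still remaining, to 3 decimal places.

0.099

α − 1 = ε/1000 = -0.0332
(δ_res + 1000)/(δ₀ + 1000) = (45.1 + 1000)/(-32.3 + 1000) = 1045.1/967.7 = 1.079983
f = 1.079983^(1/-0.0332) = exp(ln(1.079983)/-0.0332) = exp(0.07695/-0.0332)
f = exp(-2.3176) = 0.0985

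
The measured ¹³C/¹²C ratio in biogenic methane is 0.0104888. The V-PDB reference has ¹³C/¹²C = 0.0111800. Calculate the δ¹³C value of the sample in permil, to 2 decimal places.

δ¹³C = (R_sample / R_standard − 1) × 1000
R_sample / R_standard = 0.0104888 / 0.0111800 = 0.938175
δ¹³C = (0.938175 − 1) × 1000 = -61.825 permil

-61.82 permil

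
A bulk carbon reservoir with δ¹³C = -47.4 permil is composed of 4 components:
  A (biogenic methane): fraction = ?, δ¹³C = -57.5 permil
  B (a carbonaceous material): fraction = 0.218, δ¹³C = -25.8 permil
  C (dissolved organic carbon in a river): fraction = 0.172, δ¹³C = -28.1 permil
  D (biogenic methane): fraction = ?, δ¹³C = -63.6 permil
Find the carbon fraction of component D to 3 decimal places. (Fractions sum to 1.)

Let f_D and f_A be the unknown fractions; fractions sum to 1 so f_D + f_A = 0.610.
Mass balance: Σ fᵢ·δᵢ = δ_bulk ⇒ f_D·(-63.6) + f_A·(-57.5) = -47.4 − (-10.458) = -36.942
Substitute f_A = 0.610 − f_D:
f_D·(-63.6 − -57.5) = -36.942 − 0.610×(-57.5) = -1.867
f_D = -1.867 / -6.1 = 0.3061

0.306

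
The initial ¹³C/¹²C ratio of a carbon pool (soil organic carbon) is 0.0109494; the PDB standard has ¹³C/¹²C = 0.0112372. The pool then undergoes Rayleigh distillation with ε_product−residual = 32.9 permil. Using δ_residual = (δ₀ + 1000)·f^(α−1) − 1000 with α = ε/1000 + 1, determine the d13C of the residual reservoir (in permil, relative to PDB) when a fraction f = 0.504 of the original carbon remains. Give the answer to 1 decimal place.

-47.3 permil

δ₀ = (0.0109494/0.0112372 − 1)×1000 = (0.974389 − 1)×1000 = -25.611 permil
α − 1 = ε/1000 = 0.0329
f^(α−1) = 0.504^(0.0329) = 0.977710
δ_res = (-25.611 + 1000) × 0.977710 − 1000 = 952.669 − 1000 = -47.33 permil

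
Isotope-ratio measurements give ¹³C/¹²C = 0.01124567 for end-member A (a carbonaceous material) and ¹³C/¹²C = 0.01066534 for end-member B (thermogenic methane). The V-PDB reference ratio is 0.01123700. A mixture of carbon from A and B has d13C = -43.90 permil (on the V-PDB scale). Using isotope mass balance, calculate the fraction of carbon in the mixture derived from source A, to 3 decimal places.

δ_A = (0.01124567/0.01123700 − 1)×1000 = (1.000772 − 1)×1000 = 0.772 permil
δ_B = (0.01066534/0.01123700 − 1)×1000 = (0.949127 − 1)×1000 = -50.873 permil
f_A = (δ_mix − δ_B)/(δ_A − δ_B) = (-43.90 − (-50.873))/(0.772 − (-50.873))
f_A = 6.973 / 51.645 = 0.1350

0.135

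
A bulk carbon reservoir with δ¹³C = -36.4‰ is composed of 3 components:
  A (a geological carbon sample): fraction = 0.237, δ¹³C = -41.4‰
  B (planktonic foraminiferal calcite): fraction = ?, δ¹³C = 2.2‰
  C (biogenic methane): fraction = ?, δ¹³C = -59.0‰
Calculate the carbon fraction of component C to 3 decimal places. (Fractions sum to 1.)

0.462

Let f_C and f_B be the unknown fractions; fractions sum to 1 so f_C + f_B = 0.763.
Mass balance: Σ fᵢ·δᵢ = δ_bulk ⇒ f_C·(-59.0) + f_B·(2.2) = -36.4 − (-9.812) = -26.588
Substitute f_B = 0.763 − f_C:
f_C·(-59.0 − 2.2) = -26.588 − 0.763×(2.2) = -28.267
f_C = -28.267 / -61.2 = 0.4619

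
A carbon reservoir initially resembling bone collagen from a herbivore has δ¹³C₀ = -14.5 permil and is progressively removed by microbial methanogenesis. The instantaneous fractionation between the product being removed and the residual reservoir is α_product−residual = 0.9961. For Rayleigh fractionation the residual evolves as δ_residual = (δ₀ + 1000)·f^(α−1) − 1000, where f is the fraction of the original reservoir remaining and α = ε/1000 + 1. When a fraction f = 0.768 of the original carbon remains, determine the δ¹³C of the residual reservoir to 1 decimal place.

-13.5 permil

Rayleigh residual: δ_res = (δ₀ + 1000)·f^(α−1) − 1000
α − 1 = -0.00390
f^(α−1) = 0.768^(-0.00390) = 1.001030
δ_res = (-14.5 + 1000) × 1.001030 − 1000 = 986.515 − 1000 = -13.48 permil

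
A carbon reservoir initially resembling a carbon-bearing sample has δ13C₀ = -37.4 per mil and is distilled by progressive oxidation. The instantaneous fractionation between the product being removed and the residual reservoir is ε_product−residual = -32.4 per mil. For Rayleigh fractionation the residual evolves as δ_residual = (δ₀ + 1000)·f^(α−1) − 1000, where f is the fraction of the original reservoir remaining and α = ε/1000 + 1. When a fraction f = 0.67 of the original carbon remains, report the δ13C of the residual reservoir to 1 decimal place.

Rayleigh residual: δ_res = (δ₀ + 1000)·f^(α−1) − 1000
α = ε/1000 + 1 = 0.96760, so α − 1 = -0.03240
f^(α−1) = 0.67^(-0.03240) = 1.013060
δ_res = (-37.4 + 1000) × 1.013060 − 1000 = 975.172 − 1000 = -24.83 per mil

-24.8 per mil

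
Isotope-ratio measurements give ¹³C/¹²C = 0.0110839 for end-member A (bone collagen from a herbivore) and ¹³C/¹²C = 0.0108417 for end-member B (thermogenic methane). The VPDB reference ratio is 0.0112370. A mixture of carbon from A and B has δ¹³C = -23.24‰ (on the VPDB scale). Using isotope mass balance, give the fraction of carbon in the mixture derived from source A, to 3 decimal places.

0.554

δ_A = (0.0110839/0.0112370 − 1)×1000 = (0.986375 − 1)×1000 = -13.625‰
δ_B = (0.0108417/0.0112370 − 1)×1000 = (0.964822 − 1)×1000 = -35.178‰
f_A = (δ_mix − δ_B)/(δ_A − δ_B) = (-23.24 − (-35.178))/(-13.625 − (-35.178))
f_A = 11.938 / 21.554 = 0.5539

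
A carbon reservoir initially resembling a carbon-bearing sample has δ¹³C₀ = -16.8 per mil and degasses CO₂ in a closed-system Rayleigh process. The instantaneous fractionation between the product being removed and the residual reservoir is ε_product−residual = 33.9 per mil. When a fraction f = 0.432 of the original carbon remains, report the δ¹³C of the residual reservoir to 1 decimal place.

Rayleigh residual: δ_res = (δ₀ + 1000)·f^(α−1) − 1000
α = ε/1000 + 1 = 1.03390, so α − 1 = 0.03390
f^(α−1) = 0.432^(0.03390) = 0.971948
δ_res = (-16.8 + 1000) × 0.971948 − 1000 = 955.619 − 1000 = -44.38 per mil

-44.4 per mil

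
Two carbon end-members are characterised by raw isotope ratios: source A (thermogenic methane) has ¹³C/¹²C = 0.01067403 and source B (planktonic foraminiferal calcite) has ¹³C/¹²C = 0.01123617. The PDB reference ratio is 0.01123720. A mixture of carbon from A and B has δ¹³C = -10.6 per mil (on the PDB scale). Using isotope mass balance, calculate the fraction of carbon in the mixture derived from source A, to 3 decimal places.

δ_A = (0.01067403/0.01123720 − 1)×1000 = (0.949883 − 1)×1000 = -50.117 per mil
δ_B = (0.01123617/0.01123720 − 1)×1000 = (0.999908 − 1)×1000 = -0.092 per mil
f_A = (δ_mix − δ_B)/(δ_A − δ_B) = (-10.6 − (-0.092))/(-50.117 − (-0.092))
f_A = -10.508 / -50.025 = 0.2101

0.210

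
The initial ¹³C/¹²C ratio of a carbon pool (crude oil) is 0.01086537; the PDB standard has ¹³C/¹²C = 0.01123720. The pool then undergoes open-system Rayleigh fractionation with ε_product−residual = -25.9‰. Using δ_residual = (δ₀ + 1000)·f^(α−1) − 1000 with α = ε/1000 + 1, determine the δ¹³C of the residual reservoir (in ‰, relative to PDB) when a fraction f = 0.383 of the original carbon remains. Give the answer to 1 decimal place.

δ₀ = (0.01086537/0.01123720 − 1)×1000 = (0.966911 − 1)×1000 = -33.089‰
α − 1 = ε/1000 = -0.0259
f^(α−1) = 0.383^(-0.0259) = 1.025168
δ_res = (-33.089 + 1000) × 1.025168 − 1000 = 991.246 − 1000 = -8.75‰

-8.8‰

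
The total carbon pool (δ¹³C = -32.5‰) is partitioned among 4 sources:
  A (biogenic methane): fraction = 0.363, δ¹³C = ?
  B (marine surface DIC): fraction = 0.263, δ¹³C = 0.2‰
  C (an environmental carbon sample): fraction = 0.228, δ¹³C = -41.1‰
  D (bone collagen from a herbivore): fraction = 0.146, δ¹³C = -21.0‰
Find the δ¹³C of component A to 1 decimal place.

-55.4‰

Isotope mass balance: δ_bulk = Σ fᵢ·δᵢ.
-32.5 = 0.363×δ_A + 0.263×(0.2) + 0.228×(-41.1) + 0.146×(-21.0)
0.363·δ_A = -32.5 − (-12.384) = -20.116
δ_A = -20.116 / 0.363 = -55.42‰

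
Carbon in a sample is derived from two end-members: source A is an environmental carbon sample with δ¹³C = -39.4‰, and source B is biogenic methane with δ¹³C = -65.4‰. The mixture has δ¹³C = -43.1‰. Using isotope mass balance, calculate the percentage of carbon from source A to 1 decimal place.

δ_mix = f_A·δ_A + (1 − f_A)·δ_B  ⇒  f_A = (δ_mix − δ_B)/(δ_A − δ_B)
f_A = (-43.1 − (-65.4)) / (-39.4 − (-65.4))
f_A = 22.3 / 26.0 = 0.8577

85.8%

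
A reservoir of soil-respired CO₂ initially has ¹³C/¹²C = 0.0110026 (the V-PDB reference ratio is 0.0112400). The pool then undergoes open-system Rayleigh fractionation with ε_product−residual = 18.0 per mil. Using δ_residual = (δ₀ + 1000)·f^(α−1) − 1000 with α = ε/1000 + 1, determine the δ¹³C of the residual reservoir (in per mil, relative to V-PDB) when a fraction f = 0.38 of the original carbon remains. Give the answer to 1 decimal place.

-38.0 per mil

δ₀ = (0.0110026/0.0112400 − 1)×1000 = (0.978879 − 1)×1000 = -21.121 per mil
α − 1 = ε/1000 = 0.0180
f^(α−1) = 0.38^(0.0180) = 0.982734
δ_res = (-21.121 + 1000) × 0.982734 − 1000 = 961.978 − 1000 = -38.02 per mil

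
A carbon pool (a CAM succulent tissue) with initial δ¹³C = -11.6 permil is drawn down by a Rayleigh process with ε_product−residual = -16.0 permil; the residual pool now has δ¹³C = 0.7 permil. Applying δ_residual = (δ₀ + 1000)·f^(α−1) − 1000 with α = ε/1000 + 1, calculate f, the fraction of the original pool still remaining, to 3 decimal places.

0.462

α − 1 = ε/1000 = -0.0160
(δ_res + 1000)/(δ₀ + 1000) = (0.7 + 1000)/(-11.6 + 1000) = 1000.7/988.4 = 1.012444
f = 1.012444^(1/-0.0160) = exp(ln(1.012444)/-0.0160) = exp(0.01237/-0.0160)
f = exp(-0.7730) = 0.4616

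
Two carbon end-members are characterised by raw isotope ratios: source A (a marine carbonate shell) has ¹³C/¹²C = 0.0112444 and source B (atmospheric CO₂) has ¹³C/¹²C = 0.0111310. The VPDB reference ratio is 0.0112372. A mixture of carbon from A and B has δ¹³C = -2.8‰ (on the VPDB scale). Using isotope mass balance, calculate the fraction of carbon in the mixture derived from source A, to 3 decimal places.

0.659

δ_A = (0.0112444/0.0112372 − 1)×1000 = (1.000641 − 1)×1000 = 0.641‰
δ_B = (0.0111310/0.0112372 − 1)×1000 = (0.990549 − 1)×1000 = -9.451‰
f_A = (δ_mix − δ_B)/(δ_A − δ_B) = (-2.8 − (-9.451))/(0.641 − (-9.451))
f_A = 6.651 / 10.091 = 0.6590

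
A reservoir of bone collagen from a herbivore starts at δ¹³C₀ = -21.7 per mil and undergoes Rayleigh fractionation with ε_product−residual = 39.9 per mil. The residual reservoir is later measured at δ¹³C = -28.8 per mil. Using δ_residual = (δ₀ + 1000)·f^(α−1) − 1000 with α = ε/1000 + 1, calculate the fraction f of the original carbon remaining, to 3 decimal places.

0.833

α − 1 = ε/1000 = 0.0399
(δ_res + 1000)/(δ₀ + 1000) = (-28.8 + 1000)/(-21.7 + 1000) = 971.2/978.3 = 0.992743
f = 0.992743^(1/0.0399) = exp(ln(0.992743)/0.0399) = exp(-0.00728/0.0399)
f = exp(-0.1826) = 0.8331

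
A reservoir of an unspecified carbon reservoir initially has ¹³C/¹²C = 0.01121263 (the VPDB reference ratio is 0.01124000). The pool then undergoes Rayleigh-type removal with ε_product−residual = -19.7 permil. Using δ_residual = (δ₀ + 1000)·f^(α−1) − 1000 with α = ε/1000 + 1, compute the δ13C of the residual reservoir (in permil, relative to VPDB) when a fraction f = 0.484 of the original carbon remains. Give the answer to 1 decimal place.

11.9 permil

δ₀ = (0.01121263/0.01124000 − 1)×1000 = (0.997565 − 1)×1000 = -2.435 permil
α − 1 = ε/1000 = -0.0197
f^(α−1) = 0.484^(-0.0197) = 1.014398
δ_res = (-2.435 + 1000) × 1.014398 − 1000 = 1011.928 − 1000 = 11.93 permil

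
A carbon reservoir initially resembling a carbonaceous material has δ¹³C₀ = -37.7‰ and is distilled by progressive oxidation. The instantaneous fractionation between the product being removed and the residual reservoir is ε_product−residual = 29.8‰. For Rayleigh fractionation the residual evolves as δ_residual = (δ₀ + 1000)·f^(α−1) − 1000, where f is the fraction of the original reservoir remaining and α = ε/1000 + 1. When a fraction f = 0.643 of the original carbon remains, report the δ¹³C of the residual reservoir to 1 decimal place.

Rayleigh residual: δ_res = (δ₀ + 1000)·f^(α−1) − 1000
α = ε/1000 + 1 = 1.02980, so α − 1 = 0.02980
f^(α−1) = 0.643^(0.02980) = 0.986926
δ_res = (-37.7 + 1000) × 0.986926 − 1000 = 949.719 − 1000 = -50.28‰

-50.3‰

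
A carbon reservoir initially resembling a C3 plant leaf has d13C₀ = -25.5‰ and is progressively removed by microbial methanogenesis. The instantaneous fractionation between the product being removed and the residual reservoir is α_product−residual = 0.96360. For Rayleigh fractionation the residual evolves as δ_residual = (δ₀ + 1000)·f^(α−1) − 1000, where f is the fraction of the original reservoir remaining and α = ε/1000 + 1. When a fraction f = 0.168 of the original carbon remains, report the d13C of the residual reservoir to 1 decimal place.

Rayleigh residual: δ_res = (δ₀ + 1000)·f^(α−1) − 1000
α − 1 = -0.03640
f^(α−1) = 0.168^(-0.03640) = 1.067084
δ_res = (-25.5 + 1000) × 1.067084 − 1000 = 1039.874 − 1000 = 39.87‰

39.9‰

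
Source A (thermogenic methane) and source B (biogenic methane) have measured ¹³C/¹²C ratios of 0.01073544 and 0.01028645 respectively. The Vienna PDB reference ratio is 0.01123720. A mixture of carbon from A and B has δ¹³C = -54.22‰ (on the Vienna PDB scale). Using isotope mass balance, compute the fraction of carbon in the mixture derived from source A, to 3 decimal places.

0.761

δ_A = (0.01073544/0.01123720 − 1)×1000 = (0.955348 − 1)×1000 = -44.652‰
δ_B = (0.01028645/0.01123720 − 1)×1000 = (0.915393 − 1)×1000 = -84.607‰
f_A = (δ_mix − δ_B)/(δ_A − δ_B) = (-54.22 − (-84.607))/(-44.652 − (-84.607))
f_A = 30.387 / 39.956 = 0.7605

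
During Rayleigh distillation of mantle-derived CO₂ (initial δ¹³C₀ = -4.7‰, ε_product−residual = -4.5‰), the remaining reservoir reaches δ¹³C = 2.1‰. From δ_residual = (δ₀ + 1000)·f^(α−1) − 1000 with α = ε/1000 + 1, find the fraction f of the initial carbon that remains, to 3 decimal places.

0.220

α − 1 = ε/1000 = -0.0045
(δ_res + 1000)/(δ₀ + 1000) = (2.1 + 1000)/(-4.7 + 1000) = 1002.1/995.3 = 1.006832
f = 1.006832^(1/-0.0045) = exp(ln(1.006832)/-0.0045) = exp(0.00681/-0.0045)
f = exp(-1.5131) = 0.2202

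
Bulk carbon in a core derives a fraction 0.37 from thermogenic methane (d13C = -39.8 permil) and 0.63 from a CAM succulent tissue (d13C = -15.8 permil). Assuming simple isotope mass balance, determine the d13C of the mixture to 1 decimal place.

δ_mix = f_A·δ_A + f_B·δ_B
δ_mix = 0.37 × (-39.8) + 0.63 × (-15.8)
δ_mix = -14.73 + -9.95 = -24.68 permil

-24.7 permil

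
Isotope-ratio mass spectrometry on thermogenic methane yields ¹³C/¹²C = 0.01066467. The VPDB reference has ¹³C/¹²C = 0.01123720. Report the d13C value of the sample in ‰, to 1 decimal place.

d13C = (R_sample / R_standard − 1) × 1000
R_sample / R_standard = 0.01066467 / 0.01123720 = 0.949050
d13C = (0.949050 − 1) × 1000 = -50.95‰

-50.9‰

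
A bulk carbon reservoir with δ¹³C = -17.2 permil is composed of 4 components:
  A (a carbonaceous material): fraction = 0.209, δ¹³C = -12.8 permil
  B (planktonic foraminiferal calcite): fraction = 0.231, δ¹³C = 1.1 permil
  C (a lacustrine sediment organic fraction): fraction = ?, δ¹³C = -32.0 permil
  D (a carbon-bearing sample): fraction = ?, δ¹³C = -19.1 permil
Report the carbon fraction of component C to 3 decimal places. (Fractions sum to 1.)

Let f_C and f_D be the unknown fractions; fractions sum to 1 so f_C + f_D = 0.560.
Mass balance: Σ fᵢ·δᵢ = δ_bulk ⇒ f_C·(-32.0) + f_D·(-19.1) = -17.2 − (-2.421) = -14.779
Substitute f_D = 0.560 − f_C:
f_C·(-32.0 − -19.1) = -14.779 − 0.560×(-19.1) = -4.083
f_C = -4.083 / -12.9 = 0.3165

0.317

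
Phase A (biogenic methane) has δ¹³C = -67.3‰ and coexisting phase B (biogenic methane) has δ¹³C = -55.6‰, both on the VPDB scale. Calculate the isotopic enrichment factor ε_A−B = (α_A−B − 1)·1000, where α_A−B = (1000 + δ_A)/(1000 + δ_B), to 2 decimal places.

α_A−B = (1000 + -67.3) / (1000 + -55.6) = 932.7 / 944.4 = 0.987611
ε_A−B = (0.987611 − 1) × 1000 = -12.389‰
(The approximation ε ≈ δ_A − δ_B would give -11.7‰.)

-12.39‰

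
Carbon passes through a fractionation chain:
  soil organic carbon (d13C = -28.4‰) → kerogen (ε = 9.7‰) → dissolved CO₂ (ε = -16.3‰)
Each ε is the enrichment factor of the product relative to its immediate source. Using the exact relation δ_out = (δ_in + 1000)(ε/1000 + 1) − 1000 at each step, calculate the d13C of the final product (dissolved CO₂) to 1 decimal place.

-35.0‰

step 1: δ = (-28.40 + 1000)·(9.7/1000 + 1) − 1000 = -18.98‰
step 2: δ = (-18.98 + 1000)·(-16.3/1000 + 1) − 1000 = -34.97‰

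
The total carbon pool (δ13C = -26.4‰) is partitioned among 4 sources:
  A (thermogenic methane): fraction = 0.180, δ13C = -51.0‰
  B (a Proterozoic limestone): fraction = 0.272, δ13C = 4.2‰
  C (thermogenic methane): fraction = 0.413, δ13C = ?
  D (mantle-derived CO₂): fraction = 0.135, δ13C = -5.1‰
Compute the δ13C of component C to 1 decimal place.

Isotope mass balance: δ_bulk = Σ fᵢ·δᵢ.
-26.4 = 0.180×(-51.0) + 0.272×(4.2) + 0.413×δ_C + 0.135×(-5.1)
0.413·δ_C = -26.4 − (-8.726) = -17.674
δ_C = -17.674 / 0.413 = -42.79‰

-42.8‰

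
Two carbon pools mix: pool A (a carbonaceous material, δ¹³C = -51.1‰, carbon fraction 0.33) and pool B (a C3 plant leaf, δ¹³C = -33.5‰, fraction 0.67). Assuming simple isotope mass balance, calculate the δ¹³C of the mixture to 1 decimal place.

-39.3‰

δ_mix = f_A·δ_A + f_B·δ_B
δ_mix = 0.33 × (-51.1) + 0.67 × (-33.5)
δ_mix = -16.86 + -22.45 = -39.31‰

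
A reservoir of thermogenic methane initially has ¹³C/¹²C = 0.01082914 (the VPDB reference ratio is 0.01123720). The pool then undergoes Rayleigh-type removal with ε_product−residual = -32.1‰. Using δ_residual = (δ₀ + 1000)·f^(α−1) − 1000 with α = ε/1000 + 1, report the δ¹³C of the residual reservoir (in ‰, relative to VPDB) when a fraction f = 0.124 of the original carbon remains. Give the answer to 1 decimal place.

δ₀ = (0.01082914/0.01123720 − 1)×1000 = (0.963687 − 1)×1000 = -36.313‰
α − 1 = ε/1000 = -0.0321
f^(α−1) = 0.124^(-0.0321) = 1.069304
δ_res = (-36.313 + 1000) × 1.069304 − 1000 = 1030.474 − 1000 = 30.47‰

30.5‰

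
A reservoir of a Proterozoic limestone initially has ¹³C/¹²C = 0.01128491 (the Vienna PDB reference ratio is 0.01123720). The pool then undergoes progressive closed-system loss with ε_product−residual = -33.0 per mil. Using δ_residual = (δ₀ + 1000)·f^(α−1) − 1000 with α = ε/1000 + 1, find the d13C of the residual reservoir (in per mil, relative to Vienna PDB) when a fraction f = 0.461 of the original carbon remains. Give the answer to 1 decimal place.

30.2 per mil

δ₀ = (0.01128491/0.01123720 − 1)×1000 = (1.004246 − 1)×1000 = 4.246 per mil
α − 1 = ε/1000 = -0.0330
f^(α−1) = 0.461^(-0.0330) = 1.025883
δ_res = (4.246 + 1000) × 1.025883 − 1000 = 1030.239 − 1000 = 30.24 per mil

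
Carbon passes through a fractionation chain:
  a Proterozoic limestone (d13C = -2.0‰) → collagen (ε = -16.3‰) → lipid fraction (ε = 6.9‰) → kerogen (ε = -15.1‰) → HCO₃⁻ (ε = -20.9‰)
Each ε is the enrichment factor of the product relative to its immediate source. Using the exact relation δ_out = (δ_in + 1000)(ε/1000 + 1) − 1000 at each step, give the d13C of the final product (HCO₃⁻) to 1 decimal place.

step 1: δ = (-2.00 + 1000)·(-16.3/1000 + 1) − 1000 = -18.27‰
step 2: δ = (-18.27 + 1000)·(6.9/1000 + 1) − 1000 = -11.49‰
step 3: δ = (-11.49 + 1000)·(-15.1/1000 + 1) − 1000 = -26.42‰
step 4: δ = (-26.42 + 1000)·(-20.9/1000 + 1) − 1000 = -46.77‰

-46.8‰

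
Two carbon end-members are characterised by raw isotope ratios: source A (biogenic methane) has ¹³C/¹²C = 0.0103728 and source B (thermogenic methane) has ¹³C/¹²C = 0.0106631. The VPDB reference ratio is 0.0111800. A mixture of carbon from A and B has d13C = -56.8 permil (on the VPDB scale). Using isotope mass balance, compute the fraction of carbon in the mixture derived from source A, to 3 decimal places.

0.407

δ_A = (0.0103728/0.0111800 − 1)×1000 = (0.927800 − 1)×1000 = -72.200 permil
δ_B = (0.0106631/0.0111800 − 1)×1000 = (0.953766 − 1)×1000 = -46.234 permil
f_A = (δ_mix − δ_B)/(δ_A − δ_B) = (-56.8 − (-46.234))/(-72.200 − (-46.234))
f_A = -10.566 / -25.966 = 0.4069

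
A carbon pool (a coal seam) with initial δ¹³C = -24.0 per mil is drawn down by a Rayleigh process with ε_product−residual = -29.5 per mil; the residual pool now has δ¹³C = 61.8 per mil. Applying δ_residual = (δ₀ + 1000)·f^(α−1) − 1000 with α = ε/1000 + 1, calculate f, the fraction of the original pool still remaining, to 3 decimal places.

0.057

α − 1 = ε/1000 = -0.0295
(δ_res + 1000)/(δ₀ + 1000) = (61.8 + 1000)/(-24.0 + 1000) = 1061.8/976.0 = 1.087910
f = 1.087910^(1/-0.0295) = exp(ln(1.087910)/-0.0295) = exp(0.08426/-0.0295)
f = exp(-2.8562) = 0.0575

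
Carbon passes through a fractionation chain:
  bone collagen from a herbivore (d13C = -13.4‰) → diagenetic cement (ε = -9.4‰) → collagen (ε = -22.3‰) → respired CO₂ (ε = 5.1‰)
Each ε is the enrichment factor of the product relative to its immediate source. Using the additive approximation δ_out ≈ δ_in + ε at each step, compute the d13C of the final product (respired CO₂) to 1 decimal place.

-40.0‰

step 1: δ ≈ -13.4 + (-9.4) = -22.8‰
step 2: δ ≈ -22.8 + (-22.3) = -45.1‰
step 3: δ ≈ -45.1 + (5.1) = -40.0‰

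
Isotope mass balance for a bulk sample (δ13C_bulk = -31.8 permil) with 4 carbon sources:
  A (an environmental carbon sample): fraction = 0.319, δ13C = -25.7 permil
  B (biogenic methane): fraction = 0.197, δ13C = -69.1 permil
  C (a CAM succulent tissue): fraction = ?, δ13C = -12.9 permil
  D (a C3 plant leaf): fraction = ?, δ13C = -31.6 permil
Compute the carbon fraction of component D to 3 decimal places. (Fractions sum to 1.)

0.200

Let f_D and f_C be the unknown fractions; fractions sum to 1 so f_D + f_C = 0.484.
Mass balance: Σ fᵢ·δᵢ = δ_bulk ⇒ f_D·(-31.6) + f_C·(-12.9) = -31.8 − (-21.811) = -9.989
Substitute f_C = 0.484 − f_D:
f_D·(-31.6 − -12.9) = -9.989 − 0.484×(-12.9) = -3.745
f_D = -3.745 / -18.7 = 0.2003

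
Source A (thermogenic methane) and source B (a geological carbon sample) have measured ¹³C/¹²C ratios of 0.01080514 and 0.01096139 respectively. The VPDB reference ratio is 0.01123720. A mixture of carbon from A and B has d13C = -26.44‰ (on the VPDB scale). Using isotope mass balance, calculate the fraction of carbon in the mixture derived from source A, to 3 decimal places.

δ_A = (0.01080514/0.01123720 − 1)×1000 = (0.961551 − 1)×1000 = -38.449‰
δ_B = (0.01096139/0.01123720 − 1)×1000 = (0.975456 − 1)×1000 = -24.544‰
f_A = (δ_mix − δ_B)/(δ_A − δ_B) = (-26.44 − (-24.544))/(-38.449 − (-24.544))
f_A = -1.896 / -13.905 = 0.1363

0.136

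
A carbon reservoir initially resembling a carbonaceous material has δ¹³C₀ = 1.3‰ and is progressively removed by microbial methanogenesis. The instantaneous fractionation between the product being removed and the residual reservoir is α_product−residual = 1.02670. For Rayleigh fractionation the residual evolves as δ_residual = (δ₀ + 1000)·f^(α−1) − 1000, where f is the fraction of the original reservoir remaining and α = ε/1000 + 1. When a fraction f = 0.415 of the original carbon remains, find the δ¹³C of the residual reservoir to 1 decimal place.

-21.9‰

Rayleigh residual: δ_res = (δ₀ + 1000)·f^(α−1) − 1000
α − 1 = 0.02670
f^(α−1) = 0.415^(0.02670) = 0.976792
δ_res = (1.3 + 1000) × 0.976792 − 1000 = 978.061 − 1000 = -21.94‰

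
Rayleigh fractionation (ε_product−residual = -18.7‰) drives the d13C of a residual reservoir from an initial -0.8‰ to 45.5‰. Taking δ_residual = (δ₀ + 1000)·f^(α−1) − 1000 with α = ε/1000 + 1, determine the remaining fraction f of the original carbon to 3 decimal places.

0.089

α − 1 = ε/1000 = -0.0187
(δ_res + 1000)/(δ₀ + 1000) = (45.5 + 1000)/(-0.8 + 1000) = 1045.5/999.2 = 1.046337
f = 1.046337^(1/-0.0187) = exp(ln(1.046337)/-0.0187) = exp(0.04530/-0.0187)
f = exp(-2.4222) = 0.0887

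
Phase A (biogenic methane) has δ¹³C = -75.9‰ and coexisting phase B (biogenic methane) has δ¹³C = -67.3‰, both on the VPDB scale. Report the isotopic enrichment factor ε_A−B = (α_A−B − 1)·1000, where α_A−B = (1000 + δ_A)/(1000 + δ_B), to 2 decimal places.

α_A−B = (1000 + -75.9) / (1000 + -67.3) = 924.1 / 932.7 = 0.990779
ε_A−B = (0.990779 − 1) × 1000 = -9.221‰
(The approximation ε ≈ δ_A − δ_B would give -8.6‰.)

-9.22‰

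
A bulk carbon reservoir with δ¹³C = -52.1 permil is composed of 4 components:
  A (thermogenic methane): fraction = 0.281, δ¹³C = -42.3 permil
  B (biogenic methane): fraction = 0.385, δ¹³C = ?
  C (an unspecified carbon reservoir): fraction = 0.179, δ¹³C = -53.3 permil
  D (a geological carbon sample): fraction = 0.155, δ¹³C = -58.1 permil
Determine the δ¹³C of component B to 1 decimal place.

-56.3 permil

Isotope mass balance: δ_bulk = Σ fᵢ·δᵢ.
-52.1 = 0.281×(-42.3) + 0.385×δ_B + 0.179×(-53.3) + 0.155×(-58.1)
0.385·δ_B = -52.1 − (-30.432) = -21.668
δ_B = -21.668 / 0.385 = -56.28 permil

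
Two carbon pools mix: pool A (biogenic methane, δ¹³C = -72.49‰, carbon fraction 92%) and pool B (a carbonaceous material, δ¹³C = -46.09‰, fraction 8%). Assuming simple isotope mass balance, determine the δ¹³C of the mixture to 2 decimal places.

δ_mix = f_A·δ_A + f_B·δ_B
δ_mix = 0.92 × (-72.49) + 0.08 × (-46.09)
δ_mix = -66.691 + -3.687 = -70.378‰

-70.38‰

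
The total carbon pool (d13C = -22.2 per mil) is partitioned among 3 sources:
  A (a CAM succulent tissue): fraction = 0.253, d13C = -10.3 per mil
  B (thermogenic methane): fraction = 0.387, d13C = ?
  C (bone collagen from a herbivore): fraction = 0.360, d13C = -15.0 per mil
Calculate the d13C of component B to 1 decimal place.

-36.7 per mil

Isotope mass balance: δ_bulk = Σ fᵢ·δᵢ.
-22.2 = 0.253×(-10.3) + 0.387×δ_B + 0.360×(-15.0)
0.387·δ_B = -22.2 − (-8.006) = -14.194
δ_B = -14.194 / 0.387 = -36.68 per mil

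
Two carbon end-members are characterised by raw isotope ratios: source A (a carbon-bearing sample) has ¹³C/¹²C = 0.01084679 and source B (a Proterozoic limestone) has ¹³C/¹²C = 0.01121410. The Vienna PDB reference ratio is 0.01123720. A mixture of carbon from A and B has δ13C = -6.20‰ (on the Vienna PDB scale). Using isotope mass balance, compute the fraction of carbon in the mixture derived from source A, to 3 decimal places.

δ_A = (0.01084679/0.01123720 − 1)×1000 = (0.965257 − 1)×1000 = -34.743‰
δ_B = (0.01121410/0.01123720 − 1)×1000 = (0.997944 − 1)×1000 = -2.056‰
f_A = (δ_mix − δ_B)/(δ_A − δ_B) = (-6.20 − (-2.056))/(-34.743 − (-2.056))
f_A = -4.144 / -32.687 = 0.1268

0.127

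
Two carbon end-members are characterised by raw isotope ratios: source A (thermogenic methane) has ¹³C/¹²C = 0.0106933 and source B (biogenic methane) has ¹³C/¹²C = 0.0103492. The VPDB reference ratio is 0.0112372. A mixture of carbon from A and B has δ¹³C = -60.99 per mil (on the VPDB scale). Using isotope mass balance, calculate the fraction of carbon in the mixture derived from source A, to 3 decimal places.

0.589

δ_A = (0.0106933/0.0112372 − 1)×1000 = (0.951598 − 1)×1000 = -48.402 per mil
δ_B = (0.0103492/0.0112372 − 1)×1000 = (0.920977 − 1)×1000 = -79.023 per mil
f_A = (δ_mix − δ_B)/(δ_A − δ_B) = (-60.99 − (-79.023))/(-48.402 − (-79.023))
f_A = 18.033 / 30.622 = 0.5889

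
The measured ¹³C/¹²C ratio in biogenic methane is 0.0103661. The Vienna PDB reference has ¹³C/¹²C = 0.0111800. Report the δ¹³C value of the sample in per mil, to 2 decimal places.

-72.80 per mil

δ¹³C = (R_sample / R_standard − 1) × 1000
R_sample / R_standard = 0.0103661 / 0.0111800 = 0.927200
δ¹³C = (0.927200 − 1) × 1000 = -72.800 per mil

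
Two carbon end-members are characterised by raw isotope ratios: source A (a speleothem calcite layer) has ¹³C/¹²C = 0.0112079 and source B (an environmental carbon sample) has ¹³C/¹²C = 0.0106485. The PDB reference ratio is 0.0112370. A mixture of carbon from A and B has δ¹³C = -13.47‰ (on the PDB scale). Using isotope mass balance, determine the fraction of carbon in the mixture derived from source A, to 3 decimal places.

0.781

δ_A = (0.0112079/0.0112370 − 1)×1000 = (0.997410 − 1)×1000 = -2.590‰
δ_B = (0.0106485/0.0112370 − 1)×1000 = (0.947628 − 1)×1000 = -52.372‰
f_A = (δ_mix − δ_B)/(δ_A − δ_B) = (-13.47 − (-52.372))/(-2.590 − (-52.372))
f_A = 38.902 / 49.782 = 0.7814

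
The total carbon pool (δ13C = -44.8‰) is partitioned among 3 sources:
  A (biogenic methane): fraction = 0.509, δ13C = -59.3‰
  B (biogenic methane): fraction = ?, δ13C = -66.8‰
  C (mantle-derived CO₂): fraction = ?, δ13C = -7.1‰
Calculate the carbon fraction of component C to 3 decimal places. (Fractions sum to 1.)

Let f_C and f_B be the unknown fractions; fractions sum to 1 so f_C + f_B = 0.491.
Mass balance: Σ fᵢ·δᵢ = δ_bulk ⇒ f_C·(-7.1) + f_B·(-66.8) = -44.8 − (-30.184) = -14.616
Substitute f_B = 0.491 − f_C:
f_C·(-7.1 − -66.8) = -14.616 − 0.491×(-66.8) = 18.183
f_C = 18.183 / 59.7 = 0.3046

0.305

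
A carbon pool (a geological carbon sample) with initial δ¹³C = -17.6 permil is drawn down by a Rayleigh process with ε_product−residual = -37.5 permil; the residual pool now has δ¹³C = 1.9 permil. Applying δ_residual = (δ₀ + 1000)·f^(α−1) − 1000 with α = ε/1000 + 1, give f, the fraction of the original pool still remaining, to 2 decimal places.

α − 1 = ε/1000 = -0.0375
(δ_res + 1000)/(δ₀ + 1000) = (1.9 + 1000)/(-17.6 + 1000) = 1001.9/982.4 = 1.019849
f = 1.019849^(1/-0.0375) = exp(ln(1.019849)/-0.0375) = exp(0.01965/-0.0375)
f = exp(-0.5241) = 0.5921

0.59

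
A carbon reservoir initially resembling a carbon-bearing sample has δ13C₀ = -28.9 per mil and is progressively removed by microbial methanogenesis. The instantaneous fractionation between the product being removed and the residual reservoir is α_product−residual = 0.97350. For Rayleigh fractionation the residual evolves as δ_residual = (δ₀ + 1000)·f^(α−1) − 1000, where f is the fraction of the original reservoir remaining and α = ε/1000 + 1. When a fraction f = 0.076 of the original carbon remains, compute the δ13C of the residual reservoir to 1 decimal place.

39.7 per mil

Rayleigh residual: δ_res = (δ₀ + 1000)·f^(α−1) − 1000
α − 1 = -0.02650
f^(α−1) = 0.076^(-0.02650) = 1.070677
δ_res = (-28.9 + 1000) × 1.070677 − 1000 = 1039.734 − 1000 = 39.73 per mil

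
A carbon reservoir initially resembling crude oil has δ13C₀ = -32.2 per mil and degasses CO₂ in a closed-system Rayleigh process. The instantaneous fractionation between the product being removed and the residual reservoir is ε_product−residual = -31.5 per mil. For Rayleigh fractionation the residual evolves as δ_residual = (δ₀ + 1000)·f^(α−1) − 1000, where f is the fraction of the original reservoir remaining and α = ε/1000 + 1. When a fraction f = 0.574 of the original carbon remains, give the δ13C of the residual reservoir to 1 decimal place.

Rayleigh residual: δ_res = (δ₀ + 1000)·f^(α−1) − 1000
α = ε/1000 + 1 = 0.96850, so α − 1 = -0.03150
f^(α−1) = 0.574^(-0.03150) = 1.017640
δ_res = (-32.2 + 1000) × 1.017640 − 1000 = 984.872 − 1000 = -15.13 per mil

-15.1 per mil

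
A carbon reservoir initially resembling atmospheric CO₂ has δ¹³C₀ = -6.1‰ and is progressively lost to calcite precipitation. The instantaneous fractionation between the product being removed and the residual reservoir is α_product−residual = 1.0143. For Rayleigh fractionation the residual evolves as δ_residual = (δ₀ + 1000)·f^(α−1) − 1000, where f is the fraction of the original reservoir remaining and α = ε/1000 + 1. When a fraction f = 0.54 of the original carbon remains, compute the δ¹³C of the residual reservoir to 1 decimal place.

-14.8‰

Rayleigh residual: δ_res = (δ₀ + 1000)·f^(α−1) − 1000
α − 1 = 0.01430
f^(α−1) = 0.54^(0.01430) = 0.991227
δ_res = (-6.1 + 1000) × 0.991227 − 1000 = 985.181 − 1000 = -14.82‰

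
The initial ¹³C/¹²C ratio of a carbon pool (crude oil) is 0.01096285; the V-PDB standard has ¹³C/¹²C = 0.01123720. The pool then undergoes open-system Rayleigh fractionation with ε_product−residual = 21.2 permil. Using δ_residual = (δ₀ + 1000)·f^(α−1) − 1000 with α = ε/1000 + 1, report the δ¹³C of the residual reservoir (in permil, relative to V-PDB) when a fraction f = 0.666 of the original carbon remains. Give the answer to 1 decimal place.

-32.8 permil

δ₀ = (0.01096285/0.01123720 − 1)×1000 = (0.975586 − 1)×1000 = -24.414 permil
α − 1 = ε/1000 = 0.0212
f^(α−1) = 0.666^(0.0212) = 0.991420
δ_res = (-24.414 + 1000) × 0.991420 − 1000 = 967.215 − 1000 = -32.79 permil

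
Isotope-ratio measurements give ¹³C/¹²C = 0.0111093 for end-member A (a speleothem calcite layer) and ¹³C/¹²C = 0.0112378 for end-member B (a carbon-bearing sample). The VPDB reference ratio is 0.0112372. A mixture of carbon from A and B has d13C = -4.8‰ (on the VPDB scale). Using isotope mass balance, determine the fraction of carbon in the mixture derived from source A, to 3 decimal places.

δ_A = (0.0111093/0.0112372 − 1)×1000 = (0.988618 − 1)×1000 = -11.382‰
δ_B = (0.0112378/0.0112372 − 1)×1000 = (1.000053 − 1)×1000 = 0.053‰
f_A = (δ_mix − δ_B)/(δ_A − δ_B) = (-4.8 − (0.053))/(-11.382 − (0.053))
f_A = -4.853 / -11.435 = 0.4244

0.424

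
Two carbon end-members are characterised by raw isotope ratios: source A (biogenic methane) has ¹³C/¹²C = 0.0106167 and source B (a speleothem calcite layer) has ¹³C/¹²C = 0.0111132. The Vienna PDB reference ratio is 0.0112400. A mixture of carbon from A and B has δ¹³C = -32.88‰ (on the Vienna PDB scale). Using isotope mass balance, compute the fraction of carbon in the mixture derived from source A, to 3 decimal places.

δ_A = (0.0106167/0.0112400 − 1)×1000 = (0.944546 − 1)×1000 = -55.454‰
δ_B = (0.0111132/0.0112400 − 1)×1000 = (0.988719 − 1)×1000 = -11.281‰
f_A = (δ_mix − δ_B)/(δ_A − δ_B) = (-32.88 − (-11.281))/(-55.454 − (-11.281))
f_A = -21.599 / -44.173 = 0.4890

0.489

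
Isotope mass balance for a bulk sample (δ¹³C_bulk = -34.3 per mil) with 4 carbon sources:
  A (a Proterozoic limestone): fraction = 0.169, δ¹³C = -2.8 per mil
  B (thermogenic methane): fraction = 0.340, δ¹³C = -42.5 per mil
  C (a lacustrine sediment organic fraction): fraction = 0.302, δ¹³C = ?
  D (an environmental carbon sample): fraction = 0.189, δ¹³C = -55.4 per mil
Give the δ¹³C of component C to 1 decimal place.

Isotope mass balance: δ_bulk = Σ fᵢ·δᵢ.
-34.3 = 0.169×(-2.8) + 0.340×(-42.5) + 0.302×δ_C + 0.189×(-55.4)
0.302·δ_C = -34.3 − (-25.394) = -8.906
δ_C = -8.906 / 0.302 = -29.49 per mil

-29.5 per mil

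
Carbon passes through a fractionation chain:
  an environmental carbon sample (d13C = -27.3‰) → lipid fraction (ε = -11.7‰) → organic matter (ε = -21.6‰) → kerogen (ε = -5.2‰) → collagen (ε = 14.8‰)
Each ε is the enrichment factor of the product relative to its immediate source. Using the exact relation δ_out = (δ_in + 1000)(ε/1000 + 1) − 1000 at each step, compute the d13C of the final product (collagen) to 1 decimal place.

-50.5‰

step 1: δ = (-27.30 + 1000)·(-11.7/1000 + 1) − 1000 = -38.68‰
step 2: δ = (-38.68 + 1000)·(-21.6/1000 + 1) − 1000 = -59.45‰
step 3: δ = (-59.45 + 1000)·(-5.2/1000 + 1) − 1000 = -64.34‰
step 4: δ = (-64.34 + 1000)·(14.8/1000 + 1) − 1000 = -50.49‰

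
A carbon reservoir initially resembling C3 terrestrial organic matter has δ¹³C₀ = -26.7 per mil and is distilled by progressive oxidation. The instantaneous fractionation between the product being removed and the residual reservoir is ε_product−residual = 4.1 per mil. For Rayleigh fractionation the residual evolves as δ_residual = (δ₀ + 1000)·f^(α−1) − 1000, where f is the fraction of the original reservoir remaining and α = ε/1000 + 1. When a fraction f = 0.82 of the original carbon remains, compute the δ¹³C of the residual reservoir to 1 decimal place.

-27.5 per mil

Rayleigh residual: δ_res = (δ₀ + 1000)·f^(α−1) − 1000
α = ε/1000 + 1 = 1.00410, so α − 1 = 0.00410
f^(α−1) = 0.82^(0.00410) = 0.999187
δ_res = (-26.7 + 1000) × 0.999187 − 1000 = 972.508 − 1000 = -27.49 per mil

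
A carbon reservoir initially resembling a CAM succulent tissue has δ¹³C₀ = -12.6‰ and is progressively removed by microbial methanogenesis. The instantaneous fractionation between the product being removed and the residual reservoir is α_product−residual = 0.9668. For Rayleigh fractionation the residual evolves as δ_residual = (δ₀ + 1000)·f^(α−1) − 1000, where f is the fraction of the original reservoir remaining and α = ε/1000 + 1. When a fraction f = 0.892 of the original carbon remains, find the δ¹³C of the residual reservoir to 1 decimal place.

-8.8‰

Rayleigh residual: δ_res = (δ₀ + 1000)·f^(α−1) − 1000
α − 1 = -0.03320
f^(α−1) = 0.892^(-0.03320) = 1.003802
δ_res = (-12.6 + 1000) × 1.003802 − 1000 = 991.154 − 1000 = -8.85‰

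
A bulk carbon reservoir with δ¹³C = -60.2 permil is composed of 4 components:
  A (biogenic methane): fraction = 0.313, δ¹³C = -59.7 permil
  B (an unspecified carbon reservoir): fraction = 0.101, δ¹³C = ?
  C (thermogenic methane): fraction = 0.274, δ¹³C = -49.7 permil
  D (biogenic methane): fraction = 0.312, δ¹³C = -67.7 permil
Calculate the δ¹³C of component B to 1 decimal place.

Isotope mass balance: δ_bulk = Σ fᵢ·δᵢ.
-60.2 = 0.313×(-59.7) + 0.101×δ_B + 0.274×(-49.7) + 0.312×(-67.7)
0.101·δ_B = -60.2 − (-53.426) = -6.774
δ_B = -6.774 / 0.101 = -67.07 permil

-67.1 permil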